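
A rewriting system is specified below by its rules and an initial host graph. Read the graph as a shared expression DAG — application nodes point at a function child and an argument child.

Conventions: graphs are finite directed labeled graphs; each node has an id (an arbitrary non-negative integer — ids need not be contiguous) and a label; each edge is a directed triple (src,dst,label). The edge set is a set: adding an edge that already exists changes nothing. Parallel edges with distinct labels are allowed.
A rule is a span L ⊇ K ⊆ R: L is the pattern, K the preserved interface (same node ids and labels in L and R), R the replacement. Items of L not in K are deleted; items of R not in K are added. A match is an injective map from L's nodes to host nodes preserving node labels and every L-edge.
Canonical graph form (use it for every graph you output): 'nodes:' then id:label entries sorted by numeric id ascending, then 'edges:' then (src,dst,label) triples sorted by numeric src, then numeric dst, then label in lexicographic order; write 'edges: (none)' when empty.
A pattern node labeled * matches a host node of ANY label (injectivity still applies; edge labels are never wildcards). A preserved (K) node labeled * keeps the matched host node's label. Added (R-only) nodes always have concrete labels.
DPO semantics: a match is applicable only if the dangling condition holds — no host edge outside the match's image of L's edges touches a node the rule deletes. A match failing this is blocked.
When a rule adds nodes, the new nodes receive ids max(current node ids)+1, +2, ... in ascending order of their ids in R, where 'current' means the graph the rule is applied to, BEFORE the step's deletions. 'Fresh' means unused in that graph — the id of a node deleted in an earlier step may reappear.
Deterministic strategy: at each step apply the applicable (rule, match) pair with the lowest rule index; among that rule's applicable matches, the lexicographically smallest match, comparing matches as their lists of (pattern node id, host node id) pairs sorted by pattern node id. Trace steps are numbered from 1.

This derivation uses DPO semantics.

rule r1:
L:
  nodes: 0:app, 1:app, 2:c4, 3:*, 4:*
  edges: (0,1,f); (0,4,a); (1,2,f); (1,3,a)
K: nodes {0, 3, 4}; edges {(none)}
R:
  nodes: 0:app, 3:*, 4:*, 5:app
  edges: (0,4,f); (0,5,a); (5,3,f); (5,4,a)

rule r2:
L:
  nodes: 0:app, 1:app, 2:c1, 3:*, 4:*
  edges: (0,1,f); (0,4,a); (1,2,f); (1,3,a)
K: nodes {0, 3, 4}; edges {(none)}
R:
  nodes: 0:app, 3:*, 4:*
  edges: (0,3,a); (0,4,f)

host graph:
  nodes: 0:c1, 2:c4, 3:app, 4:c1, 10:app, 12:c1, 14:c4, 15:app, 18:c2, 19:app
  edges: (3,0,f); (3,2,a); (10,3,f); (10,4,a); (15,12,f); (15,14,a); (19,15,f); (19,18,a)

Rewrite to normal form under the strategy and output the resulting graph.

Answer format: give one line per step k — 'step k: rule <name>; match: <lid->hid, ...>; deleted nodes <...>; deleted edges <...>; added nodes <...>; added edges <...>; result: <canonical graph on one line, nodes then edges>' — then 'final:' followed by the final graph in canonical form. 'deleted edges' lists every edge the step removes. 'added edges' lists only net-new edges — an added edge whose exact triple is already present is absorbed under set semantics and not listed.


step 1: rule r2; match: 0->10, 1->3, 2->0, 3->2, 4->4; deleted nodes 0, 3; deleted edges (3,0,f); (3,2,a); (10,3,f); (10,4,a); added nodes (none); added edges (10,2,a); (10,4,f); result: nodes: 2:c4, 4:c1, 10:app, 12:c1, 14:c4, 15:app, 18:c2, 19:app edges: (10,2,a); (10,4,f); (15,12,f); (15,14,a); (19,15,f); (19,18,a)
step 2: rule r2; match: 0->19, 1->15, 2->12, 3->14, 4->18; deleted nodes 12, 15; deleted edges (15,12,f); (15,14,a); (19,15,f); (19,18,a); added nodes (none); added edges (19,14,a); (19,18,f); result: nodes: 2:c4, 4:c1, 10:app, 14:c4, 18:c2, 19:app edges: (10,2,a); (10,4,f); (19,14,a); (19,18,f)
final:
nodes: 2:c4, 4:c1, 10:app, 14:c4, 18:c2, 19:app
edges: (10,2,a); (10,4,f); (19,14,a); (19,18,f)


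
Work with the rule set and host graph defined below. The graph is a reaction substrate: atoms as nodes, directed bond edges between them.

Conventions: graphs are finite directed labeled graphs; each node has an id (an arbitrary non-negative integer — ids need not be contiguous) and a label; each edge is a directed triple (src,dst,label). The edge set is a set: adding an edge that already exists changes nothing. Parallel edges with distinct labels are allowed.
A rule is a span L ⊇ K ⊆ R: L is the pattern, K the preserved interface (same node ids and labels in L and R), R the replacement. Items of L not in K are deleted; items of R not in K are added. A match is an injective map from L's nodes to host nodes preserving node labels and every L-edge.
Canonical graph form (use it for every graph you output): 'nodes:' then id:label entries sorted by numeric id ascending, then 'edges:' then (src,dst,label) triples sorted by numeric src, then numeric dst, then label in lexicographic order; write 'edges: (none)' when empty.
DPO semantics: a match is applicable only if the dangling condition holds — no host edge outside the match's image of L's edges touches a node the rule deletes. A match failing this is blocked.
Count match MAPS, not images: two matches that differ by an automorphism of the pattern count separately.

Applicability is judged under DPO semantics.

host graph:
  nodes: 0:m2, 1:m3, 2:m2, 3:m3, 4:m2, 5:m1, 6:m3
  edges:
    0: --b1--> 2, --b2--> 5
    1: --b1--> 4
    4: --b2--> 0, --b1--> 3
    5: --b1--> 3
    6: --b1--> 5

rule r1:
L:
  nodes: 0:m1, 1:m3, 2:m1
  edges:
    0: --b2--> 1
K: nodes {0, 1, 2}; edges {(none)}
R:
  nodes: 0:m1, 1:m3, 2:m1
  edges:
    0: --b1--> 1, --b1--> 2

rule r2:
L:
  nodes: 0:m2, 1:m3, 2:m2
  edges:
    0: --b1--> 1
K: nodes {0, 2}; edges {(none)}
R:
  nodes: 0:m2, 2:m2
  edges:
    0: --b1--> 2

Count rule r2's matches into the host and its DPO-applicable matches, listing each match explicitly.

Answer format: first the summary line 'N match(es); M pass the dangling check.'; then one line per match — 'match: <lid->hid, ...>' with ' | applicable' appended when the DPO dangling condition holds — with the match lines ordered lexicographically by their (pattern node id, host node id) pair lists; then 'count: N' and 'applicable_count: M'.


2 match(es); 0 pass the dangling check.
match: 0->4, 1->3, 2->0
match: 0->4, 1->3, 2->2
count: 2
applicable_count: 0


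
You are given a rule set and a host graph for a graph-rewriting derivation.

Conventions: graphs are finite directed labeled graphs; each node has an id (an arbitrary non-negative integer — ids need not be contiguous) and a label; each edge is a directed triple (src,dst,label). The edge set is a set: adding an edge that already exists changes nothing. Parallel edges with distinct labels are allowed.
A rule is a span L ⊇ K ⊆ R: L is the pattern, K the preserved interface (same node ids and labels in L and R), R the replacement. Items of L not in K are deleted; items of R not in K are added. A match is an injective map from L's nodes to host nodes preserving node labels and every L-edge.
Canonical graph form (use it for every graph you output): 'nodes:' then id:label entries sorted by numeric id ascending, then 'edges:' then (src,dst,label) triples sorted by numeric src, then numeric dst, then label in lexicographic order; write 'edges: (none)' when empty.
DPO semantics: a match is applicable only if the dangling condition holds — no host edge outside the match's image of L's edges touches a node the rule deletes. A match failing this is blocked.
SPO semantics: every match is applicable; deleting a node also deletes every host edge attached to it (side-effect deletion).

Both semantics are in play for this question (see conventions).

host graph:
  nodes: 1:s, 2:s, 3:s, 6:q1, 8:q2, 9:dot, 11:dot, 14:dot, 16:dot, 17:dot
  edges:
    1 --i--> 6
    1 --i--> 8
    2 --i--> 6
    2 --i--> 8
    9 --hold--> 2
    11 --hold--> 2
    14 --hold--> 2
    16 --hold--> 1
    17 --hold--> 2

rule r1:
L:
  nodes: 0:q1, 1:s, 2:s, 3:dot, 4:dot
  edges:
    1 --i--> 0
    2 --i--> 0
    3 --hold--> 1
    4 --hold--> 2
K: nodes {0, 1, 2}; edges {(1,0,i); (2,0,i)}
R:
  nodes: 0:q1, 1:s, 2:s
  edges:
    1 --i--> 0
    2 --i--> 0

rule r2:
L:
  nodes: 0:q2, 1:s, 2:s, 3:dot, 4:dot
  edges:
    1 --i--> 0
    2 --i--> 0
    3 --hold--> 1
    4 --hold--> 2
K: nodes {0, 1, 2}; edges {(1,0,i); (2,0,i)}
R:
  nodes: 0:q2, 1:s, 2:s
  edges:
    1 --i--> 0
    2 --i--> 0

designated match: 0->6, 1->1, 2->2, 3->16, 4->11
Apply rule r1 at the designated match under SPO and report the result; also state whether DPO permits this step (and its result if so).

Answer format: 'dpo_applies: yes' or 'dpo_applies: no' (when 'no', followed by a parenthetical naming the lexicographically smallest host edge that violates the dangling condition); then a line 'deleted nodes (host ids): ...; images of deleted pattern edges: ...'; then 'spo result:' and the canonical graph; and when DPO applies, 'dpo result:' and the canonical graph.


dpo_applies: yes
deleted nodes (host ids): 11, 16; images of deleted pattern edges: (11,2,hold); (16,1,hold)
spo result:
nodes: 1:s, 2:s, 3:s, 6:q1, 8:q2, 9:dot, 14:dot, 17:dot
edges: (1,6,i); (1,8,i); (2,6,i); (2,8,i); (9,2,hold); (14,2,hold); (17,2,hold)
dpo result:
nodes: 1:s, 2:s, 3:s, 6:q1, 8:q2, 9:dot, 14:dot, 17:dot
edges: (1,6,i); (1,8,i); (2,6,i); (2,8,i); (9,2,hold); (14,2,hold); (17,2,hold)


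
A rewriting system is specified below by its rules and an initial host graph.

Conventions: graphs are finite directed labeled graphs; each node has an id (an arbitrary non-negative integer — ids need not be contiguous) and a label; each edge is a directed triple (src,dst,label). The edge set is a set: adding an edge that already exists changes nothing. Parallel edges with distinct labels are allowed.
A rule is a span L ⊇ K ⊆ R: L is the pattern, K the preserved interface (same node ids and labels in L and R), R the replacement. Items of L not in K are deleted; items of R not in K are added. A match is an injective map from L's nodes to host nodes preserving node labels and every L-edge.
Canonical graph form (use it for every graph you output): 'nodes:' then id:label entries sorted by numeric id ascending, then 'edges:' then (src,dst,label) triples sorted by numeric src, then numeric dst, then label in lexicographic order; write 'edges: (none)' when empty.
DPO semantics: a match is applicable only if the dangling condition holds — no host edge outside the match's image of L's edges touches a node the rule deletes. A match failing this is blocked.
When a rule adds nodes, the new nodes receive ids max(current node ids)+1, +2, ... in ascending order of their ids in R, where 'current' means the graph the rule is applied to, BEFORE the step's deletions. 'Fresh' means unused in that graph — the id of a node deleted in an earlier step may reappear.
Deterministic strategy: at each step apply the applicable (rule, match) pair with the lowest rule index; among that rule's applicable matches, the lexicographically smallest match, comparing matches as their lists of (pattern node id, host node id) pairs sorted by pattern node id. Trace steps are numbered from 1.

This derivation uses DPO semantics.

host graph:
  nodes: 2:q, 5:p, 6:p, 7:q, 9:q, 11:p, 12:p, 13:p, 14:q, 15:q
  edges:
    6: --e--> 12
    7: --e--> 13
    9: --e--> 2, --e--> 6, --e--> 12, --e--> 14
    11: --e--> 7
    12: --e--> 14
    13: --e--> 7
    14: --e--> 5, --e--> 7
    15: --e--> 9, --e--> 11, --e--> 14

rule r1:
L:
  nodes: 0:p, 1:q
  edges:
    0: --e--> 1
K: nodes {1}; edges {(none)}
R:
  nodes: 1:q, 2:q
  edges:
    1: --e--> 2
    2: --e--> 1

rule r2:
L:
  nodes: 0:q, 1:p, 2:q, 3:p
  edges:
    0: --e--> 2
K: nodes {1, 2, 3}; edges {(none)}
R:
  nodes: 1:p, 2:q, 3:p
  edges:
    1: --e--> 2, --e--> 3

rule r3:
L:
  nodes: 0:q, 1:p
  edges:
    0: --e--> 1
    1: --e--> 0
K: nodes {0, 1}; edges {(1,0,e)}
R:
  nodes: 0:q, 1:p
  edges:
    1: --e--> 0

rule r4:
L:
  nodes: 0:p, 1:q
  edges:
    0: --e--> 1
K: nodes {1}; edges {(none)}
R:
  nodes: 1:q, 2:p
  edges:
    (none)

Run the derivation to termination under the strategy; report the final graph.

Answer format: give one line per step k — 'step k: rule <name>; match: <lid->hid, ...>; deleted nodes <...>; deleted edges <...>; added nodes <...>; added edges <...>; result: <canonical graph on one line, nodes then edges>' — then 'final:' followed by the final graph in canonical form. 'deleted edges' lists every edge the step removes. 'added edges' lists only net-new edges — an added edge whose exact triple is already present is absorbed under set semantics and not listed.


step 1: rule r3; match: 0->7, 1->13; deleted nodes (none); deleted edges (7,13,e); added nodes (none); added edges (none); result: nodes: 2:q, 5:p, 6:p, 7:q, 9:q, 11:p, 12:p, 13:p, 14:q, 15:q edges: (6,12,e); (9,2,e); (9,6,e); (9,12,e); (9,14,e); (11,7,e); (12,14,e); (13,7,e); (14,5,e); (14,7,e); (15,9,e); (15,11,e); (15,14,e)
step 2: rule r1; match: 0->13, 1->7; deleted nodes 13; deleted edges (13,7,e); added nodes 16; added edges (7,16,e); (16,7,e); result: nodes: 2:q, 5:p, 6:p, 7:q, 9:q, 11:p, 12:p, 14:q, 15:q, 16:q edges: (6,12,e); (7,16,e); (9,2,e); (9,6,e); (9,12,e); (9,14,e); (11,7,e); (12,14,e); (14,5,e); (14,7,e); (15,9,e); (15,11,e); (15,14,e); (16,7,e)
final:
nodes: 2:q, 5:p, 6:p, 7:q, 9:q, 11:p, 12:p, 14:q, 15:q, 16:q
edges: (6,12,e); (7,16,e); (9,2,e); (9,6,e); (9,12,e); (9,14,e); (11,7,e); (12,14,e); (14,5,e); (14,7,e); (15,9,e); (15,11,e); (15,14,e); (16,7,e)


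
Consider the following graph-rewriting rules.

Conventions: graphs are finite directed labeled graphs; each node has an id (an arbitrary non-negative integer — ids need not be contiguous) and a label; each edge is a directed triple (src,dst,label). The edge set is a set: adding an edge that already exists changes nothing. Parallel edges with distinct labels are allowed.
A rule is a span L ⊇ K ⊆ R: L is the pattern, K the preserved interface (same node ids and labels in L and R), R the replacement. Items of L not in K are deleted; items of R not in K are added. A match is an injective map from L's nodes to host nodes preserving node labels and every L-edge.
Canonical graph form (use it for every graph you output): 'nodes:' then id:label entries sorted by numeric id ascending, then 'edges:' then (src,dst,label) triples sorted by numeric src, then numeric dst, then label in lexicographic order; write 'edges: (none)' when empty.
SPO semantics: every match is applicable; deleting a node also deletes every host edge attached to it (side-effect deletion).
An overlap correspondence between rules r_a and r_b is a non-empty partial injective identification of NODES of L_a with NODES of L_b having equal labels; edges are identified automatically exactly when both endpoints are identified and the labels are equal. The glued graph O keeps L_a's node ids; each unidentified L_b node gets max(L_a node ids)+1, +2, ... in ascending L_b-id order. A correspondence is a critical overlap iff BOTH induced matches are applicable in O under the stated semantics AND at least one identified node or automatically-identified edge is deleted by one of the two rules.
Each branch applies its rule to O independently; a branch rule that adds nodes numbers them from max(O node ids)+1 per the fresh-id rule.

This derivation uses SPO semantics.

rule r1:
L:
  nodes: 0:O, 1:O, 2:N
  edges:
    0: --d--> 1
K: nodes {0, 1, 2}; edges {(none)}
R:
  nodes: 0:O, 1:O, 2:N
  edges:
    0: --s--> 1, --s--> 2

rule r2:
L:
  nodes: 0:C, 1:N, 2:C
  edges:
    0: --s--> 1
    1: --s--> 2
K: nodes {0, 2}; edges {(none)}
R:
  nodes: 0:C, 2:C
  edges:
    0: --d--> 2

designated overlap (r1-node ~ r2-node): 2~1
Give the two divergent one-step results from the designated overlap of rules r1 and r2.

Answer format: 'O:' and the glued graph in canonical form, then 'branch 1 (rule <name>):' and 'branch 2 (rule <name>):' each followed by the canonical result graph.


O:
nodes: 0:O, 1:O, 2:N, 3:C, 4:C
edges: (0,1,d); (2,4,s); (3,2,s)
branch 1 (rule r1):
nodes: 0:O, 1:O, 2:N, 3:C, 4:C
edges: (0,1,s); (0,2,s); (2,4,s); (3,2,s)
branch 2 (rule r2):
nodes: 0:O, 1:O, 3:C, 4:C
edges: (0,1,d); (3,4,d)


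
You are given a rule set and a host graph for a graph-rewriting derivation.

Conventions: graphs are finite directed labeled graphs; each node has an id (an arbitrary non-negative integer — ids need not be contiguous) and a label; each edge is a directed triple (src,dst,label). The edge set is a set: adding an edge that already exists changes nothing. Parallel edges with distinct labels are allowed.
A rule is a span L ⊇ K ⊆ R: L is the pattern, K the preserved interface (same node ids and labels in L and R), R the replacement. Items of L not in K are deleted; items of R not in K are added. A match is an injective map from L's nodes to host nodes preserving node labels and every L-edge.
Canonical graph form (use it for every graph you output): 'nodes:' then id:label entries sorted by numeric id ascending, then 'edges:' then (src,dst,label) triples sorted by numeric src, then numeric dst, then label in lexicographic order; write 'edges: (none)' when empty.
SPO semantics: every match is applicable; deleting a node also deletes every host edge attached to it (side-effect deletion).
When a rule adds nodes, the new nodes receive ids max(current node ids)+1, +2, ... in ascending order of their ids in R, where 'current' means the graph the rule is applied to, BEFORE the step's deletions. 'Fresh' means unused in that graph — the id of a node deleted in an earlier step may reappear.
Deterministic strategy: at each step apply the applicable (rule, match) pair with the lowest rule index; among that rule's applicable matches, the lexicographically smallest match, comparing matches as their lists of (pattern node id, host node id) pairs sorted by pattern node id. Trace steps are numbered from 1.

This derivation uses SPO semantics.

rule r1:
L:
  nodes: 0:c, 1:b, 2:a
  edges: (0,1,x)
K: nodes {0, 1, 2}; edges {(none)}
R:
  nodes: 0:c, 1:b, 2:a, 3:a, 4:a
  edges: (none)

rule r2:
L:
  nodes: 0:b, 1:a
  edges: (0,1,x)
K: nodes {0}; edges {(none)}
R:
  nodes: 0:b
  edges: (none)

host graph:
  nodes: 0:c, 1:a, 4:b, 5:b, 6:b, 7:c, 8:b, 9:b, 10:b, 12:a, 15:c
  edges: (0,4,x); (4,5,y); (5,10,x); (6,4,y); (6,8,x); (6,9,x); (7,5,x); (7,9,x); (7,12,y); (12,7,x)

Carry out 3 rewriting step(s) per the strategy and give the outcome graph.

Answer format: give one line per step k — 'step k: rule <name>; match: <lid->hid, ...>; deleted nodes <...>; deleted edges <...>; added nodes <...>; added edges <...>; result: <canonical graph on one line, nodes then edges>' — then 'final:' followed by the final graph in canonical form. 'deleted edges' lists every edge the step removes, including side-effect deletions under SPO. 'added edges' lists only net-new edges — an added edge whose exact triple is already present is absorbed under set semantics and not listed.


step 1: rule r1; match: 0->0, 1->4, 2->1; deleted nodes (none); deleted edges (0,4,x); added nodes 16, 17; added edges (none); result: nodes: 0:c, 1:a, 4:b, 5:b, 6:b, 7:c, 8:b, 9:b, 10:b, 12:a, 15:c, 16:a, 17:a edges: (4,5,y); (5,10,x); (6,4,y); (6,8,x); (6,9,x); (7,5,x); (7,9,x); (7,12,y); (12,7,x)
step 2: rule r1; match: 0->7, 1->5, 2->1; deleted nodes (none); deleted edges (7,5,x); added nodes 18, 19; added edges (none); result: nodes: 0:c, 1:a, 4:b, 5:b, 6:b, 7:c, 8:b, 9:b, 10:b, 12:a, 15:c, 16:a, 17:a, 18:a, 19:a edges: (4,5,y); (5,10,x); (6,4,y); (6,8,x); (6,9,x); (7,9,x); (7,12,y); (12,7,x)
step 3: rule r1; match: 0->7, 1->9, 2->1; deleted nodes (none); deleted edges (7,9,x); added nodes 20, 21; added edges (none); result: nodes: 0:c, 1:a, 4:b, 5:b, 6:b, 7:c, 8:b, 9:b, 10:b, 12:a, 15:c, 16:a, 17:a, 18:a, 19:a, 20:a, 21:a edges: (4,5,y); (5,10,x); (6,4,y); (6,8,x); (6,9,x); (7,12,y); (12,7,x)
final:
nodes: 0:c, 1:a, 4:b, 5:b, 6:b, 7:c, 8:b, 9:b, 10:b, 12:a, 15:c, 16:a, 17:a, 18:a, 19:a, 20:a, 21:a
edges: (4,5,y); (5,10,x); (6,4,y); (6,8,x); (6,9,x); (7,12,y); (12,7,x)


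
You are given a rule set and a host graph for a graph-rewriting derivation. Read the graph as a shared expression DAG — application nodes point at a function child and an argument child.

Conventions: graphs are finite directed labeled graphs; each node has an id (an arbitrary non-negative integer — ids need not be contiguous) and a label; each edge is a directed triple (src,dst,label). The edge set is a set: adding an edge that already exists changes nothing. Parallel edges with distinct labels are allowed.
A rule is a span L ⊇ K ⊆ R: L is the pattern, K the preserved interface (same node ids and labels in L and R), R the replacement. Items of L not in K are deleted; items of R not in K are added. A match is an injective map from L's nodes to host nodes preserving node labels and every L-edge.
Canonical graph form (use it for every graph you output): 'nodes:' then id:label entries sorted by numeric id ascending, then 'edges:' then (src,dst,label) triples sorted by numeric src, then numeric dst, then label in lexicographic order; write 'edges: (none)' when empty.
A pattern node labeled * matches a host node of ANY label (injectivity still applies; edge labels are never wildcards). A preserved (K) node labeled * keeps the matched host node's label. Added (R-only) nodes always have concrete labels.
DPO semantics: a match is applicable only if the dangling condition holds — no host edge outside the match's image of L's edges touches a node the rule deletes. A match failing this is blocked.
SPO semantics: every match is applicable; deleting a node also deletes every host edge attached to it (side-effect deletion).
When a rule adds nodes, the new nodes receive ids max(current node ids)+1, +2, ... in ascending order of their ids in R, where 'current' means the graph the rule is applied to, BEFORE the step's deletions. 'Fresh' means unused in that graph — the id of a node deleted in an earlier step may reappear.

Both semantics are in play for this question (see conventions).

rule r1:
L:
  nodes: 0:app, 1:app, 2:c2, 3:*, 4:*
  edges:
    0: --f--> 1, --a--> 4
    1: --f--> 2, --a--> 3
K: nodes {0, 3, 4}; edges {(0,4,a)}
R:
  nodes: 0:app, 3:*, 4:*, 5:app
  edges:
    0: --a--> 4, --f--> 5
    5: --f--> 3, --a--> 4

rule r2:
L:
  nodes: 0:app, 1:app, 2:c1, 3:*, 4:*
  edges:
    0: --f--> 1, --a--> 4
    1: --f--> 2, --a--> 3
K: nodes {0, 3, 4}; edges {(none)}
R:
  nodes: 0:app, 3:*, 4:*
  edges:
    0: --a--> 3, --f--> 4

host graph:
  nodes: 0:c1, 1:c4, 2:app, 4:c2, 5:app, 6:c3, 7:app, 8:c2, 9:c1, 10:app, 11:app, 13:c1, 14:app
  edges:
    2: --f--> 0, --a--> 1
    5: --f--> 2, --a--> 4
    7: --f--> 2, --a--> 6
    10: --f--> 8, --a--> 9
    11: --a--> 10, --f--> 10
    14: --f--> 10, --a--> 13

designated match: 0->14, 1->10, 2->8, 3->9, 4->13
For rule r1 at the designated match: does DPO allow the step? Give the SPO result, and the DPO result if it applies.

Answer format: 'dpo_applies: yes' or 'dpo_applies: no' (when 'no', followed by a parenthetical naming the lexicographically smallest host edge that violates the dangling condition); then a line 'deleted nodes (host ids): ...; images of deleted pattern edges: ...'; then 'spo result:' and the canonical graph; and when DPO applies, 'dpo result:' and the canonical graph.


dpo_applies: no
(the rule deletes node 10, which keeps host edge (11,10,a) outside the match image — the dangling condition fails, DPO blocks; SPO proceeds and side-deletes such edges)
deleted nodes (host ids): 8, 10; images of deleted pattern edges: (10,8,f); (10,9,a); (14,10,f)
spo result:
nodes: 0:c1, 1:c4, 2:app, 4:c2, 5:app, 6:c3, 7:app, 9:c1, 11:app, 13:c1, 14:app, 15:app
edges: (2,0,f); (2,1,a); (5,2,f); (5,4,a); (7,2,f); (7,6,a); (14,13,a); (14,15,f); (15,9,f); (15,13,a)


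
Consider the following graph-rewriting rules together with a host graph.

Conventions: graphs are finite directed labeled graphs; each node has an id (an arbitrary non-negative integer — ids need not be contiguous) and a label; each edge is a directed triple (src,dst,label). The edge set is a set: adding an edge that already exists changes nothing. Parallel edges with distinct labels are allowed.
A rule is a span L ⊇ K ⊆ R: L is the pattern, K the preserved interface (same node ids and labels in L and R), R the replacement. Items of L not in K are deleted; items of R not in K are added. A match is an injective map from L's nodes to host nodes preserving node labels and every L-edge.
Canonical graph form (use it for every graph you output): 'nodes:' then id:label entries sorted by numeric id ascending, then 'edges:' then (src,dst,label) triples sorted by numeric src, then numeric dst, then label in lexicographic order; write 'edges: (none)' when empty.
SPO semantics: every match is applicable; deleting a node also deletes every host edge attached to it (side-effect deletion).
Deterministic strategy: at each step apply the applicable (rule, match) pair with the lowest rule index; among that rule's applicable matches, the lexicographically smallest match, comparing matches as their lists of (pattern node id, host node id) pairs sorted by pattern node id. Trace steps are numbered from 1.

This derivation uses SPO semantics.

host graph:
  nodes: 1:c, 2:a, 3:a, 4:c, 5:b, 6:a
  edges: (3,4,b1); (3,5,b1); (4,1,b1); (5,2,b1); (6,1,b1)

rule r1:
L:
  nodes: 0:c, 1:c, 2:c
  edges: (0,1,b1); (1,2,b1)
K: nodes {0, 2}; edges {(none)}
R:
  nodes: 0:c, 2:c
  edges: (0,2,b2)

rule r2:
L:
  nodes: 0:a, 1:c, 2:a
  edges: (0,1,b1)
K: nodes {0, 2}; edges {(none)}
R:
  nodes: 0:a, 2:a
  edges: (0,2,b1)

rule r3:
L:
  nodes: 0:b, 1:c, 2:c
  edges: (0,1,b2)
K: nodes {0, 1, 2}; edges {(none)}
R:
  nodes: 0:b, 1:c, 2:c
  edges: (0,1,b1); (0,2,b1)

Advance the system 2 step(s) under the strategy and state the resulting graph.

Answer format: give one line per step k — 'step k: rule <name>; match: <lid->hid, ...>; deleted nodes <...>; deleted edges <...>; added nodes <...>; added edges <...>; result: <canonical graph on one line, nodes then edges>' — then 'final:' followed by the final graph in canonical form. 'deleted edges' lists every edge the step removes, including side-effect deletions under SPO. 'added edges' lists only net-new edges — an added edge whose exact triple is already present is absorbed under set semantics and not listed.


step 1: rule r2; match: 0->3, 1->4, 2->2; deleted nodes 4; deleted edges (3,4,b1); (4,1,b1); added nodes (none); added edges (3,2,b1); result: nodes: 1:c, 2:a, 3:a, 5:b, 6:a edges: (3,2,b1); (3,5,b1); (5,2,b1); (6,1,b1)
step 2: rule r2; match: 0->6, 1->1, 2->2; deleted nodes 1; deleted edges (6,1,b1); added nodes (none); added edges (6,2,b1); result: nodes: 2:a, 3:a, 5:b, 6:a edges: (3,2,b1); (3,5,b1); (5,2,b1); (6,2,b1)
final:
nodes: 2:a, 3:a, 5:b, 6:a
edges: (3,2,b1); (3,5,b1); (5,2,b1); (6,2,b1)


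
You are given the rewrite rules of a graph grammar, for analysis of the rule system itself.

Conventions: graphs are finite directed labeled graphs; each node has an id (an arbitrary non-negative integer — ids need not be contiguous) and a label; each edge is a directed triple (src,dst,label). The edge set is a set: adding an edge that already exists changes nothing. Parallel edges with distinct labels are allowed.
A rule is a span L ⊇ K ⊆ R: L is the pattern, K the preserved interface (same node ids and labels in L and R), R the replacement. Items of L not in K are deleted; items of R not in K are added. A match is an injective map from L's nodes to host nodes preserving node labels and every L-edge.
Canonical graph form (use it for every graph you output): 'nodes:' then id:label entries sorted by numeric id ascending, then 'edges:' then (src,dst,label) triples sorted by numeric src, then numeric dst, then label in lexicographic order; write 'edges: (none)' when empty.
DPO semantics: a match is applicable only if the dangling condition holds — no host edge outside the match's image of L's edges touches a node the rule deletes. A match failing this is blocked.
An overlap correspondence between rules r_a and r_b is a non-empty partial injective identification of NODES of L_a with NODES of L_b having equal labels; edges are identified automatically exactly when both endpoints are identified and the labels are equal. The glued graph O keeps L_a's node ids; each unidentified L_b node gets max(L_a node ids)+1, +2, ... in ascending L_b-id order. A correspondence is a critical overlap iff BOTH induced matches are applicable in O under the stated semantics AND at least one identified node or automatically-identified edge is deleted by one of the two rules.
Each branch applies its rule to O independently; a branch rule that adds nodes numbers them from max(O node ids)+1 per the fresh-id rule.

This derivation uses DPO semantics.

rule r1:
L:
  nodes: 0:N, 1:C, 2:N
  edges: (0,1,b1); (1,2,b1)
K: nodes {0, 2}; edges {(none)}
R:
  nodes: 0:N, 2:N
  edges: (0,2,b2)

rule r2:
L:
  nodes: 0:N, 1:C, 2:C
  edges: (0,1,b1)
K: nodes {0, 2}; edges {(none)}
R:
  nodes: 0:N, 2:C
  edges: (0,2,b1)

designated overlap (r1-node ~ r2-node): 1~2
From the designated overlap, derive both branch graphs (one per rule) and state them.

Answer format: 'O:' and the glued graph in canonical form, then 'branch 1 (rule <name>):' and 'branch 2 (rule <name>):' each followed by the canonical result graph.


O:
nodes: 0:N, 1:C, 2:N, 3:N, 4:C
edges: (0,1,b1); (1,2,b1); (3,4,b1)
branch 1 (rule r1):
nodes: 0:N, 2:N, 3:N, 4:C
edges: (0,2,b2); (3,4,b1)
branch 2 (rule r2):
nodes: 0:N, 1:C, 2:N, 3:N
edges: (0,1,b1); (1,2,b1); (3,1,b1)


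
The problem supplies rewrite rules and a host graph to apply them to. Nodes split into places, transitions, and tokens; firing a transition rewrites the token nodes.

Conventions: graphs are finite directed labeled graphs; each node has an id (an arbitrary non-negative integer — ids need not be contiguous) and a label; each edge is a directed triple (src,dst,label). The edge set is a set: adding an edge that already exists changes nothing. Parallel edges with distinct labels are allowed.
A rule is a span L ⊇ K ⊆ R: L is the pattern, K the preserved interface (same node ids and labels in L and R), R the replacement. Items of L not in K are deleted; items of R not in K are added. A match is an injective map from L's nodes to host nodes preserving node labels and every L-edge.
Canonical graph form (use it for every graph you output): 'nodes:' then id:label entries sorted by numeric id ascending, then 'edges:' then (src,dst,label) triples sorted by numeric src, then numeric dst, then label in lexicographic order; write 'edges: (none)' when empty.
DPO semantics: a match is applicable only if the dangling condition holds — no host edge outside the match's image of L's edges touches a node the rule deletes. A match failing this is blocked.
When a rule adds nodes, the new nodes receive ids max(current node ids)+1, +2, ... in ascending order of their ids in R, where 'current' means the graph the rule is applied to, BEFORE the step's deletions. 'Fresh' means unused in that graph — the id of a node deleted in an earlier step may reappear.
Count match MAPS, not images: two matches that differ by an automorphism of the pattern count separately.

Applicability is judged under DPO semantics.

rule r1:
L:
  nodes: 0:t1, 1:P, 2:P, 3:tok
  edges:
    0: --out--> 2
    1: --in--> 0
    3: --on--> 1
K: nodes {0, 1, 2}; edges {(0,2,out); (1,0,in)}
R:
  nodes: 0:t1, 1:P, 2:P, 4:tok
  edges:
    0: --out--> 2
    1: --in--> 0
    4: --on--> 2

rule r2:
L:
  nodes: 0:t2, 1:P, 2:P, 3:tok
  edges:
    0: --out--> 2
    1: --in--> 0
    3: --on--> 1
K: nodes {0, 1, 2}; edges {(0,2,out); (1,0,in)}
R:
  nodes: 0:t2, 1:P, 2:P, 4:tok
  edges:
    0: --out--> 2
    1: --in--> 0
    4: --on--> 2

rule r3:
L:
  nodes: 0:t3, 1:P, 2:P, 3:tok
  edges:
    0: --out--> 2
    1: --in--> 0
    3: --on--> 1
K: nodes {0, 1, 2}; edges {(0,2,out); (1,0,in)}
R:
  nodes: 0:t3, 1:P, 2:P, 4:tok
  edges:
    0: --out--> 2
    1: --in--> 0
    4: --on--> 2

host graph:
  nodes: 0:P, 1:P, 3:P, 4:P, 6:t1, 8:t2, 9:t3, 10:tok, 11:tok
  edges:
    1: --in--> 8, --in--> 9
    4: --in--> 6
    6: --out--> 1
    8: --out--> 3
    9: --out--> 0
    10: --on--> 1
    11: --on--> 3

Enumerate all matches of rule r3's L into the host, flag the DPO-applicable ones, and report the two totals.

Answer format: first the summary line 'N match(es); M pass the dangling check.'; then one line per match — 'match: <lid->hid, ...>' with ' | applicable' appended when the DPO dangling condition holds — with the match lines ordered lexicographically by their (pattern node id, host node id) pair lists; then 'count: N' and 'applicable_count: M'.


1 match(es); 1 pass the dangling check.
match: 0->9, 1->1, 2->0, 3->10 | applicable
count: 1
applicable_count: 1


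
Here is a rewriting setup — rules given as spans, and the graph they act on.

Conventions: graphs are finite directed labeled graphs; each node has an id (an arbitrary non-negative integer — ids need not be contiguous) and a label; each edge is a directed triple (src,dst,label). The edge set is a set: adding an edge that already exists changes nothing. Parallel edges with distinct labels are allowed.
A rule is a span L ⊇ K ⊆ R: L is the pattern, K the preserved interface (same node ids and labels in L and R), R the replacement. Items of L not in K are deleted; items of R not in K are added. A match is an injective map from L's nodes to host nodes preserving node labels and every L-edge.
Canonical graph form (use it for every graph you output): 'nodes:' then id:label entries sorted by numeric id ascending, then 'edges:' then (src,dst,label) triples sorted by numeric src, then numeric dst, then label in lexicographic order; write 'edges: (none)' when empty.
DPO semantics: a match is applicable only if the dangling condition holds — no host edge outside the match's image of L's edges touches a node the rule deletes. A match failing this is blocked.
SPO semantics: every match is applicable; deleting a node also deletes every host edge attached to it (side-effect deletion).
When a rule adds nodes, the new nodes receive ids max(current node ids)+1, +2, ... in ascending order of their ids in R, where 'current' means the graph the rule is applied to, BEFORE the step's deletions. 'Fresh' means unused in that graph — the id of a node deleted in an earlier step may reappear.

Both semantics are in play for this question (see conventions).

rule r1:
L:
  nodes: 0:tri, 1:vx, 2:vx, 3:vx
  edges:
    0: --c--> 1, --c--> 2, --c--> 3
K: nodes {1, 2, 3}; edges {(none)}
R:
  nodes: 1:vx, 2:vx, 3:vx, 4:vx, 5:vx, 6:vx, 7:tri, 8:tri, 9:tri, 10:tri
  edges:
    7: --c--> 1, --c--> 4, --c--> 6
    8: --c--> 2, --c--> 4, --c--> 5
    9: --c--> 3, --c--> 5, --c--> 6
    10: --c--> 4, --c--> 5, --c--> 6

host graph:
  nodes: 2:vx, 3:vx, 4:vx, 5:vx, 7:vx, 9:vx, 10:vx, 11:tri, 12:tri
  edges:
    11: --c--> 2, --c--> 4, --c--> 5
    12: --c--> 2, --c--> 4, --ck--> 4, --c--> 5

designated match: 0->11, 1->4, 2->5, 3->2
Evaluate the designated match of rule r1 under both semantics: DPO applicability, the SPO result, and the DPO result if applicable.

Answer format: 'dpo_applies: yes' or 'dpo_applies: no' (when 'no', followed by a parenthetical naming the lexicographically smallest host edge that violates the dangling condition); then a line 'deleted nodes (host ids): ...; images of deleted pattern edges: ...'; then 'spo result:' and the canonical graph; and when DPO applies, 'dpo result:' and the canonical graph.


dpo_applies: yes
deleted nodes (host ids): 11; images of deleted pattern edges: (11,2,c); (11,4,c); (11,5,c)
spo result:
nodes: 2:vx, 3:vx, 4:vx, 5:vx, 7:vx, 9:vx, 10:vx, 12:tri, 13:vx, 14:vx, 15:vx, 16:tri, 17:tri, 18:tri, 19:tri
edges: (12,2,c); (12,4,c); (12,4,ck); (12,5,c); (16,4,c); (16,13,c); (16,15,c); (17,5,c); (17,13,c); (17,14,c); (18,2,c); (18,14,c); (18,15,c); (19,13,c); (19,14,c); (19,15,c)
dpo result:
nodes: 2:vx, 3:vx, 4:vx, 5:vx, 7:vx, 9:vx, 10:vx, 12:tri, 13:vx, 14:vx, 15:vx, 16:tri, 17:tri, 18:tri, 19:tri
edges: (12,2,c); (12,4,c); (12,4,ck); (12,5,c); (16,4,c); (16,13,c); (16,15,c); (17,5,c); (17,13,c); (17,14,c); (18,2,c); (18,14,c); (18,15,c); (19,13,c); (19,14,c); (19,15,c)


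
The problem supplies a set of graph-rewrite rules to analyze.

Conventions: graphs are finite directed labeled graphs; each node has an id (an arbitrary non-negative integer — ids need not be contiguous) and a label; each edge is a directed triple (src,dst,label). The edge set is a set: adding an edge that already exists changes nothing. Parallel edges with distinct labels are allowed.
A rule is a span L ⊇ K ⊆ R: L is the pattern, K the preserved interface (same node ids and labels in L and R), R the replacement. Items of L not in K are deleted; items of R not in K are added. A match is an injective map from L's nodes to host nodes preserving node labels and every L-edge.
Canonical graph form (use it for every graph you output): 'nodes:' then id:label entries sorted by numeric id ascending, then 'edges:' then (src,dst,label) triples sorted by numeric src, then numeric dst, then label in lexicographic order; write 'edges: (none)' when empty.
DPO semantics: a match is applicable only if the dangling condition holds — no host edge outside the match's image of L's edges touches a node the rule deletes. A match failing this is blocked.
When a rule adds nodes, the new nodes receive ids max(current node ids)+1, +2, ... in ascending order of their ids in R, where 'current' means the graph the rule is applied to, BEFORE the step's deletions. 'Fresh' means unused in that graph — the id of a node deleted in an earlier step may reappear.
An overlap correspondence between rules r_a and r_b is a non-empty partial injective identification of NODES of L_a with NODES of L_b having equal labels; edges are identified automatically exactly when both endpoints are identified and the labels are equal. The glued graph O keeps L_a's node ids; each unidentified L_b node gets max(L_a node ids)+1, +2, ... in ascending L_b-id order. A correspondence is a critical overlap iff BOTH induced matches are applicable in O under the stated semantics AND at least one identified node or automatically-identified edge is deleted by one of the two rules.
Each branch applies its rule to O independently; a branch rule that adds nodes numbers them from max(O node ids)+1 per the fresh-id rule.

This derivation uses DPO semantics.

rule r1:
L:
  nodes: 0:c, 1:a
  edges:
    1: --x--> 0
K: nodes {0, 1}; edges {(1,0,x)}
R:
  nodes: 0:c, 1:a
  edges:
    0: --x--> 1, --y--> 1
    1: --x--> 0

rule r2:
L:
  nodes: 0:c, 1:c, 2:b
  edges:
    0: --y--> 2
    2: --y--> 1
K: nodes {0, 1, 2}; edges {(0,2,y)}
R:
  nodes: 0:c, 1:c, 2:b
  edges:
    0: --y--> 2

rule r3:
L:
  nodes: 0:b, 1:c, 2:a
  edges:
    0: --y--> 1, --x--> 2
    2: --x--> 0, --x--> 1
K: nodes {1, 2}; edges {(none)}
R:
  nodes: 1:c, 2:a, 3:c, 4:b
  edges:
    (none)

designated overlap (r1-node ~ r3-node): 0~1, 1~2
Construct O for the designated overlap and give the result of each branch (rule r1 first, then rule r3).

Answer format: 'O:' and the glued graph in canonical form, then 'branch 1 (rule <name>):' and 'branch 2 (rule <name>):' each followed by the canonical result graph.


O:
nodes: 0:c, 1:a, 2:b
edges: (1,0,x); (1,2,x); (2,0,y); (2,1,x)
branch 1 (rule r1):
nodes: 0:c, 1:a, 2:b
edges: (0,1,x); (0,1,y); (1,0,x); (1,2,x); (2,0,y); (2,1,x)
branch 2 (rule r3):
nodes: 0:c, 1:a, 3:c, 4:b
edges: (none)


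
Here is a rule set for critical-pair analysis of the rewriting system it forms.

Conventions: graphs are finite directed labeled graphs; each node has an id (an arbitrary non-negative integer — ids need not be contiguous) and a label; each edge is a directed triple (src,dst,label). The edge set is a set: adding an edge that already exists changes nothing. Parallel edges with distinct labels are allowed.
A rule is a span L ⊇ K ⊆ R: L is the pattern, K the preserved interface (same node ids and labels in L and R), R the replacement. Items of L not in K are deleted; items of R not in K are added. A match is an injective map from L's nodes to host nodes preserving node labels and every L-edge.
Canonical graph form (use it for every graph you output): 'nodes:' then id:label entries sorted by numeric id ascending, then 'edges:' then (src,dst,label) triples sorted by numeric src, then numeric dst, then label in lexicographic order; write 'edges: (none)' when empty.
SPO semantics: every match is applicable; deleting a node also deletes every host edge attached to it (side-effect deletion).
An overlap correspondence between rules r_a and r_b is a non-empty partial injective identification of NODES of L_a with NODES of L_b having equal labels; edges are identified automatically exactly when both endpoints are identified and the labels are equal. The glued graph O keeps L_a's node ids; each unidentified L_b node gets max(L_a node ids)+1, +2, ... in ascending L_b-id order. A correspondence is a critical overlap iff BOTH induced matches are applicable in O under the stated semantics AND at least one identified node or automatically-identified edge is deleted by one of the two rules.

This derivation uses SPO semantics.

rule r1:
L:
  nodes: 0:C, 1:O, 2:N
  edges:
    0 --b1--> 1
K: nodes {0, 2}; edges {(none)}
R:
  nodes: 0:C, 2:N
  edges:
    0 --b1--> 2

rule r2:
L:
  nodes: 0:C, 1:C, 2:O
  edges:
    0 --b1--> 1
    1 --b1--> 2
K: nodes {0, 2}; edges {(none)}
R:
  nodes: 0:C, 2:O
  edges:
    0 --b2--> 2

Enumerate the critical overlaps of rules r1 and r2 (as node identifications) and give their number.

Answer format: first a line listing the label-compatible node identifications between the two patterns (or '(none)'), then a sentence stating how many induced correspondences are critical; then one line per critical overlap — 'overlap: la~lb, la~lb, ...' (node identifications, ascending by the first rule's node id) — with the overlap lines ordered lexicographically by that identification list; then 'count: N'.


label-compatible node identifications between L(r1) and L(r2): 0~0, 0~1, 1~2
4 of the induced correspondences are critical overlaps of r1 and r2.
overlap: 0~0, 1~2
overlap: 0~1
overlap: 0~1, 1~2
overlap: 1~2
count: 4
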